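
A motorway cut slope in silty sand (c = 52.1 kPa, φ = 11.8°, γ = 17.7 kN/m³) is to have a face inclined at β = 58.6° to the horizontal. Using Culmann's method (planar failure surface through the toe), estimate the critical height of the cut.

H_c = 31.18 m

Culmann's analysis gives the critical failure plane at α_cr = (β + φ)/2 = (58.6 + 11.8)/2 = 35.2°, and the critical height
H_c = (4c/γ) · sinβ cosφ / [1 − cos(β − φ)]
    = (4·52.1/17.7) · sin58.6°·cos11.8° / [1 − cos(46.8°)]
    = 11.774 · 0.8536·0.9789 / [1 − 0.6845]
    = 11.774 · 0.8355 / 0.3155
    = 31.18 m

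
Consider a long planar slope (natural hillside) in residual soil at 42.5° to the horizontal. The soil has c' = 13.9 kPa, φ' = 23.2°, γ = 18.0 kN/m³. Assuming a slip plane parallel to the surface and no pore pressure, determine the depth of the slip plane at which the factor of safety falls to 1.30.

Setting FS = 1.30 in FS = [c' + γz cos²β tanφ'] / [γz sinβ cosβ] and solving for z:
z = c' / [γ cosβ (FS·sinβ − cosβ·tanφ')]
  = 13.9 / [18.0·cos42.5°·(1.30·sin42.5° − cos42.5°·tan23.2°)]
  = 13.9 / [18.0·0.7373·(1.30·0.6756 − 0.7373·0.4286)]
  = 13.9 / 7.4619 = 1.863 m

z = 1.86 m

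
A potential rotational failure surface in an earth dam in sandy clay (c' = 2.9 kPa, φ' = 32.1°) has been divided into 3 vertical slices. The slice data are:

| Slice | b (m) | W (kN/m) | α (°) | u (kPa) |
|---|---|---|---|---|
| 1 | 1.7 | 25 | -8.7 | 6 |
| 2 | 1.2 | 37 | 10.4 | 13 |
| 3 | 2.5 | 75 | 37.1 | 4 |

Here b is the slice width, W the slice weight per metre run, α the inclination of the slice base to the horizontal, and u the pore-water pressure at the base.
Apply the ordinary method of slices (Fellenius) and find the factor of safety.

FS = 1.44

Ordinary method of slices: FS = Σ[c'·Δl_i + (W_i cosα_i − u_i·Δl_i)·tanφ'] / Σ W_i sinα_i, with Δl_i = b_i / cosα_i.
Slice 1: Δl = 1.7/cos(-8.7°) = 1.720 m; N'_1 = 25·cos(-8.7°) − 6·1.720 = 14.4; c'Δl = 4.99; W sinα = -3.8
Slice 2: Δl = 1.2/cos10.4° = 1.220 m; N'_2 = 37·cos10.4° − 13·1.220 = 20.5; c'Δl = 3.54; W sinα = 6.7
Slice 3: Δl = 2.5/cos37.1° = 3.134 m; N'_3 = 75·cos37.1° − 4·3.134 = 47.3; c'Δl = 9.09; W sinα = 45.2
Σc'Δl = 17.6 kN/m; ΣN' = 82.2 kN/m; ΣW sinα = 48.1 kN/m
Resisting = 17.6 + 82.2·tan32.1° = 17.6 + 51.6 = 69.2 kN/m
FS = 69.2 / 48.1 = 1.437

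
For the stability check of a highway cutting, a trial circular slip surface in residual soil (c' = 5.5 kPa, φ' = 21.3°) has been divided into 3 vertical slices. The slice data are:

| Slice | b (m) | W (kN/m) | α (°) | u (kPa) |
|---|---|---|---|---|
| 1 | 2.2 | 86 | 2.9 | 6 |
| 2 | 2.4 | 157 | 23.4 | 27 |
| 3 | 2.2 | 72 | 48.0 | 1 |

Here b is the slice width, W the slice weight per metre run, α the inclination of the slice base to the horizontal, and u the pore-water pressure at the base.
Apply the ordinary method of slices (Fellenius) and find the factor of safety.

FS = 0.99

Ordinary method of slices: FS = Σ[c'·Δl_i + (W_i cosα_i − u_i·Δl_i)·tanφ'] / Σ W_i sinα_i, with Δl_i = b_i / cosα_i.
Slice 1: Δl = 2.2/cos2.9° = 2.203 m; N'_1 = 86·cos2.9° − 6·2.203 = 72.7; c'Δl = 12.12; W sinα = 4.4
Slice 2: Δl = 2.4/cos23.4° = 2.615 m; N'_2 = 157·cos23.4° − 27·2.615 = 73.5; c'Δl = 14.38; W sinα = 62.4
Slice 3: Δl = 2.2/cos48.0° = 3.288 m; N'_3 = 72·cos48.0° − 1·3.288 = 44.9; c'Δl = 18.08; W sinα = 53.5
Σc'Δl = 44.6 kN/m; ΣN' = 191.0 kN/m; ΣW sinα = 120.2 kN/m
Resisting = 44.6 + 191.0·tan21.3° = 44.6 + 74.5 = 119.1 kN/m
FS = 119.1 / 120.2 = 0.990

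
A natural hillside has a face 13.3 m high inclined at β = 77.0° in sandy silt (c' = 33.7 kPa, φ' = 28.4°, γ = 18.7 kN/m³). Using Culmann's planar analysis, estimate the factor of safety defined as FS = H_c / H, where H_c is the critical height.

H_c = (4c'/γ) · sinβ cosφ' / [1 − cos(β − φ')]
    = (4·33.7/18.7) · sin77.0°·cos28.4° / [1 − cos48.6°]
    = 7.209 · 0.8571 / 0.3387 = 18.24 m
FS = H_c / H = 18.24 / 13.3 = 1.372

FS = 1.37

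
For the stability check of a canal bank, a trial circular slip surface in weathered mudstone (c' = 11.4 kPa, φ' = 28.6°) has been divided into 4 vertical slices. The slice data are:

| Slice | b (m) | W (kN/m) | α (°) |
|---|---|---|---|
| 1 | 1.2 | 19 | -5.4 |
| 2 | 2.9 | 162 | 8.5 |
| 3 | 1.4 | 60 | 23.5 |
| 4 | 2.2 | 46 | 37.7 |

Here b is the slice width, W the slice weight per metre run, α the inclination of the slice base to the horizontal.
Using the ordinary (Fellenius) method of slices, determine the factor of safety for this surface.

Ordinary method of slices: FS = Σ[c'·Δl_i + (W_i cosα_i)·tanφ'] / Σ W_i sinα_i, with Δl_i = b_i / cosα_i.
Slice 1: Δl = 1.2/cos(-5.4°) = 1.205 m; N'_1 = 19·cos(-5.4°) = 18.9; c'Δl = 13.74; W sinα = -1.8
Slice 2: Δl = 2.9/cos8.5° = 2.932 m; N'_2 = 162·cos8.5° = 160.2; c'Δl = 33.43; W sinα = 23.9
Slice 3: Δl = 1.4/cos23.5° = 1.527 m; N'_3 = 60·cos23.5° = 55.0; c'Δl = 17.40; W sinα = 23.9
Slice 4: Δl = 2.2/cos37.7° = 2.781 m; N'_4 = 46·cos37.7° = 36.4; c'Δl = 31.70; W sinα = 28.1
Σc'Δl = 96.3 kN/m; ΣN' = 270.6 kN/m; ΣW sinα = 74.2 kN/m
Resisting = 96.3 + 270.6·tan28.6° = 96.3 + 147.5 = 243.8 kN/m
FS = 243.8 / 74.2 = 3.285

FS = 3.28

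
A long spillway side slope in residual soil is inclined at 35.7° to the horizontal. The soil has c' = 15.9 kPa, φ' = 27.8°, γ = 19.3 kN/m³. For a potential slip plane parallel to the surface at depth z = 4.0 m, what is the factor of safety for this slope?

FS = 1.17

For an infinite slope with a slip plane parallel to the surface (no pore pressure): FS = [c' + γz cos²β tanφ'] / [γz sinβ cosβ].
γz = 19.3·4.0 = 77.20 kN/m²
Numerator = 15.9 + 77.20·cos²35.7°·tan27.8° = 15.9 + 77.20·0.6595·0.5272 = 42.743 kPa
Denominator = 77.20·sin35.7°·cos35.7° = 77.20·0.5835·0.8121 = 36.584 kPa
FS = 42.743 / 36.584 = 1.168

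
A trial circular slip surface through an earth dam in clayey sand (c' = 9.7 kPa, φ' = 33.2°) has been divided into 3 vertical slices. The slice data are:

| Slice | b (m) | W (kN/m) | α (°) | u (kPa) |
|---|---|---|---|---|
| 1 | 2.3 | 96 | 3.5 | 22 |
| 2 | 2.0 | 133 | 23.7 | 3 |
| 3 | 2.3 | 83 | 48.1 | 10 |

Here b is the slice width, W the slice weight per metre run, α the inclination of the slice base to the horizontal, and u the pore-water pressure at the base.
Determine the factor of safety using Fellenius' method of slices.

FS = 1.62

Ordinary method of slices: FS = Σ[c'·Δl_i + (W_i cosα_i − u_i·Δl_i)·tanφ'] / Σ W_i sinα_i, with Δl_i = b_i / cosα_i.
Slice 1: Δl = 2.3/cos3.5° = 2.304 m; N'_1 = 96·cos3.5° − 22·2.304 = 45.1; c'Δl = 22.35; W sinα = 5.9
Slice 2: Δl = 2.0/cos23.7° = 2.184 m; N'_2 = 133·cos23.7° − 3·2.184 = 115.2; c'Δl = 21.19; W sinα = 53.5
Slice 3: Δl = 2.3/cos48.1° = 3.444 m; N'_3 = 83·cos48.1° − 10·3.444 = 21.0; c'Δl = 33.41; W sinα = 61.8
Σc'Δl = 76.9 kN/m; ΣN' = 181.3 kN/m; ΣW sinα = 121.1 kN/m
Resisting = 76.9 + 181.3·tan33.2° = 76.9 + 118.7 = 195.6 kN/m
FS = 195.6 / 121.1 = 1.615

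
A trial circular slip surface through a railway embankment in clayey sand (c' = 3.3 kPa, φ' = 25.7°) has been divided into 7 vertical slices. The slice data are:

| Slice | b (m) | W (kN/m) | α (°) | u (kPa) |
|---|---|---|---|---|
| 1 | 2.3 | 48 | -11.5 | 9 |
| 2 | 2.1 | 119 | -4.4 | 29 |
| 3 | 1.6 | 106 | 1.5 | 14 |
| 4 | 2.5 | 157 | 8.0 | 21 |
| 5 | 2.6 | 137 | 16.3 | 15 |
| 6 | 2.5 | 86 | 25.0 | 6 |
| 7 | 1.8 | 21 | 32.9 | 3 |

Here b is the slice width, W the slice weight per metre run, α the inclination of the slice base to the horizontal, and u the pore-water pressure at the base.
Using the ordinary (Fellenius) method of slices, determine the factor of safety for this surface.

FS = 2.84

Ordinary method of slices: FS = Σ[c'·Δl_i + (W_i cosα_i − u_i·Δl_i)·tanφ'] / Σ W_i sinα_i, with Δl_i = b_i / cosα_i.
Slice 1: Δl = 2.3/cos(-11.5°) = 2.347 m; N'_1 = 48·cos(-11.5°) − 9·2.347 = 25.9; c'Δl = 7.75; W sinα = -9.6
Slice 2: Δl = 2.1/cos(-4.4°) = 2.106 m; N'_2 = 119·cos(-4.4°) − 29·2.106 = 57.6; c'Δl = 6.95; W sinα = -9.1
Slice 3: Δl = 1.6/cos1.5° = 1.601 m; N'_3 = 106·cos1.5° − 14·1.601 = 83.6; c'Δl = 5.28; W sinα = 2.8
Slice 4: Δl = 2.5/cos8.0° = 2.525 m; N'_4 = 157·cos8.0° − 21·2.525 = 102.5; c'Δl = 8.33; W sinα = 21.9
Slice 5: Δl = 2.6/cos16.3° = 2.709 m; N'_5 = 137·cos16.3° − 15·2.709 = 90.9; c'Δl = 8.94; W sinα = 38.5
Slice 6: Δl = 2.5/cos25.0° = 2.758 m; N'_6 = 86·cos25.0° − 6·2.758 = 61.4; c'Δl = 9.10; W sinα = 36.3
Slice 7: Δl = 1.8/cos32.9° = 2.144 m; N'_7 = 21·cos32.9° − 3·2.144 = 11.2; c'Δl = 7.07; W sinα = 11.4
Σc'Δl = 53.4 kN/m; ΣN' = 432.9 kN/m; ΣW sinα = 92.1 kN/m
Resisting = 53.4 + 432.9·tan25.7° = 53.4 + 208.4 = 261.8 kN/m
FS = 261.8 / 92.1 = 2.842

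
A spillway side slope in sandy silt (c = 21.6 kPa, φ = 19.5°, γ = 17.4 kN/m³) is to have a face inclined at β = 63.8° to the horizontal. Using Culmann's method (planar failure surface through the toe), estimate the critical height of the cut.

Culmann's analysis gives the critical failure plane at α_cr = (β + φ)/2 = (63.8 + 19.5)/2 = 41.6°, and the critical height
H_c = (4c/γ) · sinβ cosφ / [1 − cos(β − φ)]
    = (4·21.6/17.4) · sin63.8°·cos19.5° / [1 − cos(44.3°)]
    = 4.966 · 0.8973·0.9426 / [1 − 0.7157]
    = 4.966 · 0.8458 / 0.2843
    = 14.77 m

H_c = 14.77 m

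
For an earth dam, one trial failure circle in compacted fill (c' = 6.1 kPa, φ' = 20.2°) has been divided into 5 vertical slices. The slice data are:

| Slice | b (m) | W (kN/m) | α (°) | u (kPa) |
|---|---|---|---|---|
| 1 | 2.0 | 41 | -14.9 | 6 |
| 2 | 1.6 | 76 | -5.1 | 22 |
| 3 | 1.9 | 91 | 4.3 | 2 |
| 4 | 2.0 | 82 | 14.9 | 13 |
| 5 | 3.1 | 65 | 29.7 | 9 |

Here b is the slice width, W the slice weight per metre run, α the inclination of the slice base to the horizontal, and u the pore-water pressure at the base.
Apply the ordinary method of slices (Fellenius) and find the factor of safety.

FS = 3.59

Ordinary method of slices: FS = Σ[c'·Δl_i + (W_i cosα_i − u_i·Δl_i)·tanφ'] / Σ W_i sinα_i, with Δl_i = b_i / cosα_i.
Slice 1: Δl = 2.0/cos(-14.9°) = 2.070 m; N'_1 = 41·cos(-14.9°) − 6·2.070 = 27.2; c'Δl = 12.62; W sinα = -10.5
Slice 2: Δl = 1.6/cos(-5.1°) = 1.606 m; N'_2 = 76·cos(-5.1°) − 22·1.606 = 40.4; c'Δl = 9.80; W sinα = -6.8
Slice 3: Δl = 1.9/cos4.3° = 1.905 m; N'_3 = 91·cos4.3° − 2·1.905 = 86.9; c'Δl = 11.62; W sinα = 6.8
Slice 4: Δl = 2.0/cos14.9° = 2.070 m; N'_4 = 82·cos14.9° − 13·2.070 = 52.3; c'Δl = 12.62; W sinα = 21.1
Slice 5: Δl = 3.1/cos29.7° = 3.569 m; N'_5 = 65·cos29.7° − 9·3.569 = 24.3; c'Δl = 21.77; W sinα = 32.2
Σc'Δl = 68.4 kN/m; ΣN' = 231.2 kN/m; ΣW sinα = 42.8 kN/m
Resisting = 68.4 + 231.2·tan20.2° = 68.4 + 85.1 = 153.5 kN/m
FS = 153.5 / 42.8 = 3.585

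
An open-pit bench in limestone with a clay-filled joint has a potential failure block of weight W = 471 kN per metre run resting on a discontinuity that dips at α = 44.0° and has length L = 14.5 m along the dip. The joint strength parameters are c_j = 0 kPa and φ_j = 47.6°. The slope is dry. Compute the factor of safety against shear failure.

FS = 1.13

Resolving the block weight along and normal to the plane and applying the Mohr–Coulomb strength on the joint:
N' = W cosα = 471·cos44.0° = 338.8 kN/m
Driving force T = W sinα = 471·sin44.0° = 327.2 kN/m
Resisting force R = c_j·L + N'·tanφ_j = 0·14.5 + 338.8·tan47.6° = 0.0 + 371.0 = 371.0 kN/m
FS = R / T = 371.0 / 327.2 = 1.134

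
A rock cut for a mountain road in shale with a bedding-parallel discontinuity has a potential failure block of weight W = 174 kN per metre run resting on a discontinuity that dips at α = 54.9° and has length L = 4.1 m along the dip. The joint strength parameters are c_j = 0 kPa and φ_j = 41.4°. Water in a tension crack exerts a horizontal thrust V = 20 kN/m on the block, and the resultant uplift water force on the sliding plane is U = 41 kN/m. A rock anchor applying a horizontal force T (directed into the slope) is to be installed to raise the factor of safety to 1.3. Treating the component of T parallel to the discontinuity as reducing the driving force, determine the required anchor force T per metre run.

T = 111 kN/m

Resolving forces along and normal to the sliding plane, with the horizontal anchor force T adding T·sinα to the effective normal force and T·cosα acting up the plane against the driving force:
FS = [c_jL + (W cosα − U − V sinα + T sinα) tanφ_j] / [W sinα + V cosα − T cosα]
Without the anchor: N' = 42.7 kN/m, driving T_d = 153.9 kN/m, resisting R = 0·4.1 + 42.7·tan41.4° = 37.6 kN/m, FS = 0.24.
Setting FS = 1.3 and solving for T:
1.3·(153.9 − T cos54.9°) = 37.6 + T sin54.9°·tan41.4°
T·(sin54.9°·tan41.4° + 1.3·cos54.9°) = 1.3·153.9 − 37.6
T·(0.8181·0.8816 + 1.3·0.5750) = 200.0 − 37.6 = 162.4
T·1.4688 = 162.4
T = 110.6 kN/m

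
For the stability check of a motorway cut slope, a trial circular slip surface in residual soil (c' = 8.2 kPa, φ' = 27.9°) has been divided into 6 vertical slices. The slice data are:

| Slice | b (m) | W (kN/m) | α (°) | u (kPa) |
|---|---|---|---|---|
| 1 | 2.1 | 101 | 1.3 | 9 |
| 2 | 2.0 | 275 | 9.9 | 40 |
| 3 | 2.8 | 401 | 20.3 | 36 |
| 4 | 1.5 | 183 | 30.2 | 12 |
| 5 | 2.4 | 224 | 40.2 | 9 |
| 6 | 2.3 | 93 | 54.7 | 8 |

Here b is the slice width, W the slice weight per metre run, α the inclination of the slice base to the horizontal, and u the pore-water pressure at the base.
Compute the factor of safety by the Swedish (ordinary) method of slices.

Ordinary method of slices: FS = Σ[c'·Δl_i + (W_i cosα_i − u_i·Δl_i)·tanφ'] / Σ W_i sinα_i, with Δl_i = b_i / cosα_i.
Slice 1: Δl = 2.1/cos1.3° = 2.101 m; N'_1 = 101·cos1.3° − 9·2.101 = 82.1; c'Δl = 17.22; W sinα = 2.3
Slice 2: Δl = 2.0/cos9.9° = 2.030 m; N'_2 = 275·cos9.9° − 40·2.030 = 189.7; c'Δl = 16.65; W sinα = 47.3
Slice 3: Δl = 2.8/cos20.3° = 2.985 m; N'_3 = 401·cos20.3° − 36·2.985 = 268.6; c'Δl = 24.48; W sinα = 139.1
Slice 4: Δl = 1.5/cos30.2° = 1.736 m; N'_4 = 183·cos30.2° − 12·1.736 = 137.3; c'Δl = 14.23; W sinα = 92.1
Slice 5: Δl = 2.4/cos40.2° = 3.142 m; N'_5 = 224·cos40.2° − 9·3.142 = 142.8; c'Δl = 25.77; W sinα = 144.6
Slice 6: Δl = 2.3/cos54.7° = 3.980 m; N'_6 = 93·cos54.7° − 8·3.980 = 21.9; c'Δl = 32.64; W sinα = 75.9
Σc'Δl = 131.0 kN/m; ΣN' = 842.4 kN/m; ΣW sinα = 501.2 kN/m
Resisting = 131.0 + 842.4·tan27.9° = 131.0 + 446.0 = 577.0 kN/m
FS = 577.0 / 501.2 = 1.151

FS = 1.15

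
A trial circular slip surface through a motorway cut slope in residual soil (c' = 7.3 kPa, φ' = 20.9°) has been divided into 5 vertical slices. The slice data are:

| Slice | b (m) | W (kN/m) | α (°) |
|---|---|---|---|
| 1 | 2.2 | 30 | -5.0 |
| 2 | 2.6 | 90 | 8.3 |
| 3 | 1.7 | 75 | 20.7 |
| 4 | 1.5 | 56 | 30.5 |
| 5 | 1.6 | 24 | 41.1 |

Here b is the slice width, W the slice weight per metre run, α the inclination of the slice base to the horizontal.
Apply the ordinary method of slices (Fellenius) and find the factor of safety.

Ordinary method of slices: FS = Σ[c'·Δl_i + (W_i cosα_i)·tanφ'] / Σ W_i sinα_i, with Δl_i = b_i / cosα_i.
Slice 1: Δl = 2.2/cos(-5.0°) = 2.208 m; N'_1 = 30·cos(-5.0°) = 29.9; c'Δl = 16.12; W sinα = -2.6
Slice 2: Δl = 2.6/cos8.3° = 2.628 m; N'_2 = 90·cos8.3° = 89.1; c'Δl = 19.18; W sinα = 13.0
Slice 3: Δl = 1.7/cos20.7° = 1.817 m; N'_3 = 75·cos20.7° = 70.2; c'Δl = 13.27; W sinα = 26.5
Slice 4: Δl = 1.5/cos30.5° = 1.741 m; N'_4 = 56·cos30.5° = 48.3; c'Δl = 12.71; W sinα = 28.4
Slice 5: Δl = 1.6/cos41.1° = 2.123 m; N'_5 = 24·cos41.1° = 18.1; c'Δl = 15.50; W sinα = 15.8
Σc'Δl = 76.8 kN/m; ΣN' = 255.4 kN/m; ΣW sinα = 81.1 kN/m
Resisting = 76.8 + 255.4·tan20.9° = 76.8 + 97.5 = 174.3 kN/m
FS = 174.3 / 81.1 = 2.150

FS = 2.15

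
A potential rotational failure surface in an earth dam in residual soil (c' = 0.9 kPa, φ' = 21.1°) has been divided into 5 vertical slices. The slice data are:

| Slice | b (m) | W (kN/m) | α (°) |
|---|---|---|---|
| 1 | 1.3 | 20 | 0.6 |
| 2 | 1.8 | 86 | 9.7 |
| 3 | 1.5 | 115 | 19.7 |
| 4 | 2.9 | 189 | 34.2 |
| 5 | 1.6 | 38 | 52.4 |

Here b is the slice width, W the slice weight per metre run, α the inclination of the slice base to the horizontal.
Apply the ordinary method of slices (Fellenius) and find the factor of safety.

Ordinary method of slices: FS = Σ[c'·Δl_i + (W_i cosα_i)·tanφ'] / Σ W_i sinα_i, with Δl_i = b_i / cosα_i.
Slice 1: Δl = 1.3/cos0.6° = 1.300 m; N'_1 = 20·cos0.6° = 20.0; c'Δl = 1.17; W sinα = 0.2
Slice 2: Δl = 1.8/cos9.7° = 1.826 m; N'_2 = 86·cos9.7° = 84.8; c'Δl = 1.64; W sinα = 14.5
Slice 3: Δl = 1.5/cos19.7° = 1.593 m; N'_3 = 115·cos19.7° = 108.3; c'Δl = 1.43; W sinα = 38.8
Slice 4: Δl = 2.9/cos34.2° = 3.506 m; N'_4 = 189·cos34.2° = 156.3; c'Δl = 3.16; W sinα = 106.2
Slice 5: Δl = 1.6/cos52.4° = 2.622 m; N'_5 = 38·cos52.4° = 23.2; c'Δl = 2.36; W sinα = 30.1
Σc'Δl = 9.8 kN/m; ΣN' = 392.5 kN/m; ΣW sinα = 189.8 kN/m
Resisting = 9.8 + 392.5·tan21.1° = 9.8 + 151.5 = 161.2 kN/m
FS = 161.2 / 189.8 = 0.849

FS = 0.85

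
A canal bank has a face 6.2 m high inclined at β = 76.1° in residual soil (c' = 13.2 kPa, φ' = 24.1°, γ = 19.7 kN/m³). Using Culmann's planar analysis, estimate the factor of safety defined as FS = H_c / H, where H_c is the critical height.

H_c = (4c'/γ) · sinβ cosφ' / [1 − cos(β − φ')]
    = (4·13.2/19.7) · sin76.1°·cos24.1° / [1 − cos52.0°]
    = 2.680 · 0.8861 / 0.3843 = 6.18 m
FS = H_c / H = 6.18 / 6.2 = 0.997

FS = 1.00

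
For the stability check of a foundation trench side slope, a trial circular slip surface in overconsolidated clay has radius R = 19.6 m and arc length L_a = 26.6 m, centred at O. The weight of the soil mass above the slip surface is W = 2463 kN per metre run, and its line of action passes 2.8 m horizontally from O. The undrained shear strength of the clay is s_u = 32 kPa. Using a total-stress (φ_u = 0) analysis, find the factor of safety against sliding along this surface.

Taking moments about the centre O, the resisting moment is provided by the undrained shear strength acting along the arc:
M_R = s_u·L_a·R = 32·26.60·19.6 = 16683.5 kN·m/m
M_D = W·d = 2463·2.8 = 6896.4 kN·m/m
FS = M_R / M_D = 16683.5 / 6896.4 = 2.419

FS = 2.42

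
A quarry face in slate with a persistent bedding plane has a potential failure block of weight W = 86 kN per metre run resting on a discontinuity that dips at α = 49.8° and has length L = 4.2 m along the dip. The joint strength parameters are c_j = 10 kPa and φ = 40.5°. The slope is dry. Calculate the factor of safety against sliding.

FS = 1.36

Resolving the block weight along and normal to the plane and applying the Mohr–Coulomb strength on the joint:
N' = W cosα = 86·cos49.8° = 55.5 kN/m
Driving force T = W sinα = 86·sin49.8° = 65.7 kN/m
Resisting force R = c_j·L + N'·tanφ = 10·4.2 + 55.5·tan40.5° = 42.0 + 47.4 = 89.4 kN/m
FS = R / T = 89.4 / 65.7 = 1.361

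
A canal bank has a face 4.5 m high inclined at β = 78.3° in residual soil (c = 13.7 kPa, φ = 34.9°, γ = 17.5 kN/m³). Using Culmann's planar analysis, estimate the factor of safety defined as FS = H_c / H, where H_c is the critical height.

FS = 2.04

H_c = (4c/γ) · sinβ cosφ / [1 − cos(β − φ)]
    = (4·13.7/17.5) · sin78.3°·cos34.9° / [1 − cos43.4°]
    = 3.131 · 0.8031 / 0.2734 = 9.20 m
FS = H_c / H = 9.20 / 4.5 = 2.044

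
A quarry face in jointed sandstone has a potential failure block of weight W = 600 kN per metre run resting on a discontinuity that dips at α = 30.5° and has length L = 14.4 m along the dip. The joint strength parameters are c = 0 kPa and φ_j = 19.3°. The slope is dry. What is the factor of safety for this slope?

Resolving the block weight along and normal to the plane and applying the Mohr–Coulomb strength on the joint:
N' = W cosα = 600·cos30.5° = 517.0 kN/m
Driving force T = W sinα = 600·sin30.5° = 304.5 kN/m
Resisting force R = c·L + N'·tanφ_j = 0·14.4 + 517.0·tan19.3° = 0.0 + 181.0 = 181.0 kN/m
FS = R / T = 181.0 / 304.5 = 0.595

FS = 0.59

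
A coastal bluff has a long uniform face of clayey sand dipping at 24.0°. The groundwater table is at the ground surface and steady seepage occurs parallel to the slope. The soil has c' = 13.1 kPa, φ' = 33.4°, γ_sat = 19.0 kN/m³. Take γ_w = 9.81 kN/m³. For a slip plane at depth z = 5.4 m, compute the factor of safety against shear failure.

FS = 1.06

With seepage parallel to the slope and the water table at the surface, the effective normal stress on the slip plane uses the buoyant unit weight γ' = γ_sat − γ_w while the driving shear stress uses γ_sat:
FS = [c' + γ' z cos²β tanφ'] / [γ_sat z sinβ cosβ]
γ' = 19.0 − 9.81 = 9.19 kN/m³
Numerator = 13.1 + 9.19·5.4·cos²24.0°·tan33.4° = 13.1 + 9.19·5.4·0.8346·0.6594 = 40.409 kPa
Denominator = 19.0·5.4·sin24.0°·cos24.0° = 19.0·5.4·0.4067·0.9135 = 38.123 kPa
FS = 40.409 / 38.123 = 1.060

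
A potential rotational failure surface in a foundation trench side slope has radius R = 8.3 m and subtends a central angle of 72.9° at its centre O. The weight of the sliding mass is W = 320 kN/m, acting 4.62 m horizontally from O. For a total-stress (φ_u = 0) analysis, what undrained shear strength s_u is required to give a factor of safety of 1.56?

FS = s_u·L_a·R / (W·d), so s_u = FS·W·d / (L_a·R).
Arc length L_a = R·θ = 8.3·(72.9°·π/180) = 8.3·1.2723 = 10.56 m
s_u = 1.56·320·4.62 / (10.56·8.3) = 2306.3 / 87.65 = 26.31 kPa

s_u = 26.3 kPa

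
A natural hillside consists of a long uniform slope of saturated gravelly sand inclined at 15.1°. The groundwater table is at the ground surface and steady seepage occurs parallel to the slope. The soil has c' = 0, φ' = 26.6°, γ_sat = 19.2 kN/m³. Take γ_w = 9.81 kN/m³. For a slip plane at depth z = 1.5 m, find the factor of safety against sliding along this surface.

FS = 0.91

With seepage parallel to the slope and the water table at the surface, the effective normal stress on the slip plane uses the buoyant unit weight γ' = γ_sat − γ_w while the driving shear stress uses γ_sat:
FS = [c' + γ' z cos²β tanφ'] / [γ_sat z sinβ cosβ]
(For c' = 0 this reduces to FS = (γ'/γ_sat)·tanφ'/tanβ.)
γ' = 19.2 − 9.81 = 9.39 kN/m³
Numerator = 0.0 + 9.39·1.5·cos²15.1°·tan26.6° = 0.0 + 9.39·1.5·0.9321·0.5008 = 6.575 kPa
Denominator = 19.2·1.5·sin15.1°·cos15.1° = 19.2·1.5·0.2605·0.9655 = 7.243 kPa
FS = 6.575 / 7.243 = 0.908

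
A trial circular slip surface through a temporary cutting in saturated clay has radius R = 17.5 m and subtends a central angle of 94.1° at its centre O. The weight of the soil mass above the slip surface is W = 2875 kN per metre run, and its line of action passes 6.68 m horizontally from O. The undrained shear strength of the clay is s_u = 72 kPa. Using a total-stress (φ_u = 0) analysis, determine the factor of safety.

Taking moments about the centre O, the resisting moment is provided by the undrained shear strength acting along the arc:
Arc length L_a = R·θ = 17.5·(94.1°·π/180) = 17.5·1.6424 = 28.74 m
M_R = s_u·L_a·R = 72·28.74·17.5 = 36213.9 kN·m/m
M_D = W·d = 2875·6.68 = 19205.0 kN·m/m
FS = M_R / M_D = 36213.9 / 19205.0 = 1.886

FS = 1.89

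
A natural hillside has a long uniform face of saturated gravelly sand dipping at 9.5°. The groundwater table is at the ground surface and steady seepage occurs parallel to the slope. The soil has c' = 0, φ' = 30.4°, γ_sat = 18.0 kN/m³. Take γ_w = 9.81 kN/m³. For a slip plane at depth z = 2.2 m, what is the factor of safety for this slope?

FS = 1.60

With seepage parallel to the slope and the water table at the surface, the effective normal stress on the slip plane uses the buoyant unit weight γ' = γ_sat − γ_w while the driving shear stress uses γ_sat:
FS = [c' + γ' z cos²β tanφ'] / [γ_sat z sinβ cosβ]
(For c' = 0 this reduces to FS = (γ'/γ_sat)·tanφ'/tanβ.)
γ' = 18.0 − 9.81 = 8.19 kN/m³
Numerator = 0.0 + 8.19·2.2·cos²9.5°·tan30.4° = 0.0 + 8.19·2.2·0.9728·0.5867 = 10.283 kPa
Denominator = 18.0·2.2·sin9.5°·cos9.5° = 18.0·2.2·0.1650·0.9863 = 6.446 kPa
FS = 10.283 / 6.446 = 1.595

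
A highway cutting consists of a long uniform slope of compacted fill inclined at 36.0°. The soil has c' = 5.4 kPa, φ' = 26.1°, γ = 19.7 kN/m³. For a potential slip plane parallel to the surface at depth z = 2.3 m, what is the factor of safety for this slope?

FS = 0.92

For an infinite slope with a slip plane parallel to the surface (no pore pressure): FS = [c' + γz cos²β tanφ'] / [γz sinβ cosβ].
γz = 19.7·2.3 = 45.31 kN/m²
Numerator = 5.4 + 45.31·cos²36.0°·tan26.1° = 5.4 + 45.31·0.6545·0.4899 = 19.928 kPa
Denominator = 45.31·sin36.0°·cos36.0° = 45.31·0.5878·0.8090 = 21.546 kPa
FS = 19.928 / 21.546 = 0.925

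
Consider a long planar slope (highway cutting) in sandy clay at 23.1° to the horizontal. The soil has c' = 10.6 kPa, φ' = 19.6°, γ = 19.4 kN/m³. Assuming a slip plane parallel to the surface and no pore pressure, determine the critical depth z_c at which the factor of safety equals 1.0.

Setting FS = 1.00 in FS = [c' + γz cos²β tanφ'] / [γz sinβ cosβ] and solving for z:
z = c' / [γ cosβ (FS·sinβ − cosβ·tanφ')]
  = 10.6 / [19.4·cos23.1°·(1.00·sin23.1° − cos23.1°·tan19.6°)]
  = 10.6 / [19.4·0.9198·(1.00·0.3923 − 0.9198·0.3561)]
  = 10.6 / 1.1564 = 9.166 m

z_c = 9.17 m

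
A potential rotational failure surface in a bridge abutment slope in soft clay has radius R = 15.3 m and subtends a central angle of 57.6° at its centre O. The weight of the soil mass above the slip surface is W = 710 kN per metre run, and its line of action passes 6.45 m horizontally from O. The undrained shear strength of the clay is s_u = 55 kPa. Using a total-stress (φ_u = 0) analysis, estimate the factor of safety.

FS = 2.83

Taking moments about the centre O, the resisting moment is provided by the undrained shear strength acting along the arc:
Arc length L_a = R·θ = 15.3·(57.6°·π/180) = 15.3·1.0053 = 15.38 m
M_R = s_u·L_a·R = 55·15.38·15.3 = 12943.3 kN·m/m
M_D = W·d = 710·6.45 = 4579.5 kN·m/m
FS = M_R / M_D = 12943.3 / 4579.5 = 2.826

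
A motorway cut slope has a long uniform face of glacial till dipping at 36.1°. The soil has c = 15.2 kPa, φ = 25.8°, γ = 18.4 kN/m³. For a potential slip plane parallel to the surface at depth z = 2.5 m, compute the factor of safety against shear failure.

For an infinite slope with a slip plane parallel to the surface (no pore pressure): FS = [c + γz cos²β tanφ] / [γz sinβ cosβ].
γz = 18.4·2.5 = 46.00 kN/m²
Numerator = 15.2 + 46.00·cos²36.1°·tan25.8° = 15.2 + 46.00·0.6528·0.4834 = 29.718 kPa
Denominator = 46.00·sin36.1°·cos36.1° = 46.00·0.5892·0.8080 = 21.899 kPa
FS = 29.718 / 21.899 = 1.357

FS = 1.36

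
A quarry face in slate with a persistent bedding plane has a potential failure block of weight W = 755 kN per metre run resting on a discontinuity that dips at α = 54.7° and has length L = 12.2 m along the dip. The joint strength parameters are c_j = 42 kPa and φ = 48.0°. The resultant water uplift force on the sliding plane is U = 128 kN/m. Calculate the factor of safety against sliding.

FS = 1.39

Resolving the block weight along and normal to the plane and applying the Mohr–Coulomb strength on the joint:
N' = W cosα − U = 755·cos54.7° − 128 = 308.3 kN/m
Driving force T = W sinα = 755·sin54.7° = 616.2 kN/m
Resisting force R = c_j·L + N'·tanφ = 42·12.2 + 308.3·tan48.0° = 512.4 + 342.4 = 854.8 kN/m
FS = R / T = 854.8 / 616.2 = 1.387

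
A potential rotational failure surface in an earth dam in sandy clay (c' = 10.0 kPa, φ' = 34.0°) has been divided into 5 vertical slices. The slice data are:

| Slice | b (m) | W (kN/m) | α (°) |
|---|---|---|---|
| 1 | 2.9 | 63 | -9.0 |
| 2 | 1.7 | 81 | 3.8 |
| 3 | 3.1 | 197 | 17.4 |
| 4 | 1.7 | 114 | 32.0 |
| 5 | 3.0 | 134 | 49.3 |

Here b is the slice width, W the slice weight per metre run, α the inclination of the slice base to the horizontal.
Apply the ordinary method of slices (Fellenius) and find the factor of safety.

Ordinary method of slices: FS = Σ[c'·Δl_i + (W_i cosα_i)·tanφ'] / Σ W_i sinα_i, with Δl_i = b_i / cosα_i.
Slice 1: Δl = 2.9/cos(-9.0°) = 2.936 m; N'_1 = 63·cos(-9.0°) = 62.2; c'Δl = 29.36; W sinα = -9.9
Slice 2: Δl = 1.7/cos3.8° = 1.704 m; N'_2 = 81·cos3.8° = 80.8; c'Δl = 17.04; W sinα = 5.4
Slice 3: Δl = 3.1/cos17.4° = 3.249 m; N'_3 = 197·cos17.4° = 188.0; c'Δl = 32.49; W sinα = 58.9
Slice 4: Δl = 1.7/cos32.0° = 2.005 m; N'_4 = 114·cos32.0° = 96.7; c'Δl = 20.05; W sinα = 60.4
Slice 5: Δl = 3.0/cos49.3° = 4.601 m; N'_5 = 134·cos49.3° = 87.4; c'Δl = 46.01; W sinα = 101.6
Σc'Δl = 144.9 kN/m; ΣN' = 515.1 kN/m; ΣW sinα = 216.4 kN/m
Resisting = 144.9 + 515.1·tan34.0° = 144.9 + 347.4 = 492.4 kN/m
FS = 492.4 / 216.4 = 2.275

FS = 2.28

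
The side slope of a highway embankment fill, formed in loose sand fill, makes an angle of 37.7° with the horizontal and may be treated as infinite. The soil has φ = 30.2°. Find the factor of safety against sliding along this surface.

FS = 0.75

For a dry cohesionless infinite slope the factor of safety is FS = tanφ / tanβ.
FS = tan30.2° / tan37.7° = 0.5820 / 0.7729 = 0.753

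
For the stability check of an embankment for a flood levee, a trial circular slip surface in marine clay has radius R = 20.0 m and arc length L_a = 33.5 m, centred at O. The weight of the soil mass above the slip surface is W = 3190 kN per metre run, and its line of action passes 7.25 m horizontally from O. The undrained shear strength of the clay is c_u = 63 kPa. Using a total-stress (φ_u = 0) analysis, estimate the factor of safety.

Taking moments about the centre O, the resisting moment is provided by the undrained shear strength acting along the arc:
M_R = c_u·L_a·R = 63·33.50·20.0 = 42210.0 kN·m/m
M_D = W·d = 3190·7.25 = 23127.5 kN·m/m
FS = M_R / M_D = 42210.0 / 23127.5 = 1.825

FS = 1.83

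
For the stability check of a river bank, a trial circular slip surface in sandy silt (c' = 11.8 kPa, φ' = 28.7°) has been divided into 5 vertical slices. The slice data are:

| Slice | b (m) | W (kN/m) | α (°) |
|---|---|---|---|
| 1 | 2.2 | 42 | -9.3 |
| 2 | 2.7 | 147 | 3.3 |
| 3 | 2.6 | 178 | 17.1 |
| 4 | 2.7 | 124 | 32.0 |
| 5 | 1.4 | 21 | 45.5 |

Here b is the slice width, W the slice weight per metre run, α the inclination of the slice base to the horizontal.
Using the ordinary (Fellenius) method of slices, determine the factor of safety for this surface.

FS = 3.07

Ordinary method of slices: FS = Σ[c'·Δl_i + (W_i cosα_i)·tanφ'] / Σ W_i sinα_i, with Δl_i = b_i / cosα_i.
Slice 1: Δl = 2.2/cos(-9.3°) = 2.229 m; N'_1 = 42·cos(-9.3°) = 41.4; c'Δl = 26.31; W sinα = -6.8
Slice 2: Δl = 2.7/cos3.3° = 2.704 m; N'_2 = 147·cos3.3° = 146.8; c'Δl = 31.91; W sinα = 8.5
Slice 3: Δl = 2.6/cos17.1° = 2.720 m; N'_3 = 178·cos17.1° = 170.1; c'Δl = 32.10; W sinα = 52.3
Slice 4: Δl = 2.7/cos32.0° = 3.184 m; N'_4 = 124·cos32.0° = 105.2; c'Δl = 37.57; W sinα = 65.7
Slice 5: Δl = 1.4/cos45.5° = 1.997 m; N'_5 = 21·cos45.5° = 14.7; c'Δl = 23.57; W sinα = 15.0
Σc'Δl = 151.5 kN/m; ΣN' = 478.2 kN/m; ΣW sinα = 134.7 kN/m
Resisting = 151.5 + 478.2·tan28.7° = 151.5 + 261.8 = 413.3 kN/m
FS = 413.3 / 134.7 = 3.068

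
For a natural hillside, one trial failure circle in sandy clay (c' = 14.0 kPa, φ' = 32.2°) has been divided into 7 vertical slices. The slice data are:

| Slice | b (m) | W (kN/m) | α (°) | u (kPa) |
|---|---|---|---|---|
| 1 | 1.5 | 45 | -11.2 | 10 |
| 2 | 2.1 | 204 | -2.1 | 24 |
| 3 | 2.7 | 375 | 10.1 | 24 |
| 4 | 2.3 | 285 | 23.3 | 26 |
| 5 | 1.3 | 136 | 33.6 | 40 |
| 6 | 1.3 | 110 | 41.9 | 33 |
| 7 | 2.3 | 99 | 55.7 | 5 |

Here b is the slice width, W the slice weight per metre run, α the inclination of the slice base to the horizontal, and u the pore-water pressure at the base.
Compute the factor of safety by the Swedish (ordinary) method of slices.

FS = 1.85

Ordinary method of slices: FS = Σ[c'·Δl_i + (W_i cosα_i − u_i·Δl_i)·tanφ'] / Σ W_i sinα_i, with Δl_i = b_i / cosα_i.
Slice 1: Δl = 1.5/cos(-11.2°) = 1.529 m; N'_1 = 45·cos(-11.2°) − 10·1.529 = 28.9; c'Δl = 21.41; W sinα = -8.7
Slice 2: Δl = 2.1/cos(-2.1°) = 2.101 m; N'_2 = 204·cos(-2.1°) − 24·2.101 = 153.4; c'Δl = 29.42; W sinα = -7.5
Slice 3: Δl = 2.7/cos10.1° = 2.743 m; N'_3 = 375·cos10.1° − 24·2.743 = 303.4; c'Δl = 38.40; W sinα = 65.8
Slice 4: Δl = 2.3/cos23.3° = 2.504 m; N'_4 = 285·cos23.3° − 26·2.504 = 196.6; c'Δl = 35.06; W sinα = 112.7
Slice 5: Δl = 1.3/cos33.6° = 1.561 m; N'_5 = 136·cos33.6° − 40·1.561 = 50.8; c'Δl = 21.85; W sinα = 75.3
Slice 6: Δl = 1.3/cos41.9° = 1.747 m; N'_6 = 110·cos41.9° − 33·1.747 = 24.2; c'Δl = 24.45; W sinα = 73.5
Slice 7: Δl = 2.3/cos55.7° = 4.081 m; N'_7 = 99·cos55.7° − 5·4.081 = 35.4; c'Δl = 57.14; W sinα = 81.8
Σc'Δl = 227.7 kN/m; ΣN' = 792.8 kN/m; ΣW sinα = 392.8 kN/m
Resisting = 227.7 + 792.8·tan32.2° = 227.7 + 499.2 = 727.0 kN/m
FS = 727.0 / 392.8 = 1.851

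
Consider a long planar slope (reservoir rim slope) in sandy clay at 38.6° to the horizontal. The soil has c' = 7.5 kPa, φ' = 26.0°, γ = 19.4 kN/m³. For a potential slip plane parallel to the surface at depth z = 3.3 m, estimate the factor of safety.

FS = 0.85

For an infinite slope with a slip plane parallel to the surface (no pore pressure): FS = [c' + γz cos²β tanφ'] / [γz sinβ cosβ].
γz = 19.4·3.3 = 64.02 kN/m²
Numerator = 7.5 + 64.02·cos²38.6°·tan26.0° = 7.5 + 64.02·0.6108·0.4877 = 26.571 kPa
Denominator = 64.02·sin38.6°·cos38.6° = 64.02·0.6239·0.7815 = 31.215 kPa
FS = 26.571 / 31.215 = 0.851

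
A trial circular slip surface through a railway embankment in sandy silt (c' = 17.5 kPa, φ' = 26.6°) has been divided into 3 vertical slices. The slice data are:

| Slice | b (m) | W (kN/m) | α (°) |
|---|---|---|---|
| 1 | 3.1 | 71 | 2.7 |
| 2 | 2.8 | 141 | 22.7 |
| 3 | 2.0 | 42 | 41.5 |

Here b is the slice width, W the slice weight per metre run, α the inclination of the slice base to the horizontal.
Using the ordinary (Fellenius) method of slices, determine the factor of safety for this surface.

Ordinary method of slices: FS = Σ[c'·Δl_i + (W_i cosα_i)·tanφ'] / Σ W_i sinα_i, with Δl_i = b_i / cosα_i.
Slice 1: Δl = 3.1/cos2.7° = 3.103 m; N'_1 = 71·cos2.7° = 70.9; c'Δl = 54.31; W sinα = 3.3
Slice 2: Δl = 2.8/cos22.7° = 3.035 m; N'_2 = 141·cos22.7° = 130.1; c'Δl = 53.11; W sinα = 54.4
Slice 3: Δl = 2.0/cos41.5° = 2.670 m; N'_3 = 42·cos41.5° = 31.5; c'Δl = 46.73; W sinα = 27.8
Σc'Δl = 154.2 kN/m; ΣN' = 232.5 kN/m; ΣW sinα = 85.6 kN/m
Resisting = 154.2 + 232.5·tan26.6° = 154.2 + 116.4 = 270.6 kN/m
FS = 270.6 / 85.6 = 3.161

FS = 3.16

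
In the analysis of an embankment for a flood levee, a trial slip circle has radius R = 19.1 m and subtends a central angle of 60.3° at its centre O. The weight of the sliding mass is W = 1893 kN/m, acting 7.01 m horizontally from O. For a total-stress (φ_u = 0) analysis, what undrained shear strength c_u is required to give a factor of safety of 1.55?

c_u = 53.6 kPa

FS = c_u·L_a·R / (W·d), so c_u = FS·W·d / (L_a·R).
Arc length L_a = R·θ = 19.1·(60.3°·π/180) = 19.1·1.0524 = 20.10 m
c_u = 1.55·1893·7.01 / (20.10·19.1) = 20568.4 / 383.94 = 53.57 kPa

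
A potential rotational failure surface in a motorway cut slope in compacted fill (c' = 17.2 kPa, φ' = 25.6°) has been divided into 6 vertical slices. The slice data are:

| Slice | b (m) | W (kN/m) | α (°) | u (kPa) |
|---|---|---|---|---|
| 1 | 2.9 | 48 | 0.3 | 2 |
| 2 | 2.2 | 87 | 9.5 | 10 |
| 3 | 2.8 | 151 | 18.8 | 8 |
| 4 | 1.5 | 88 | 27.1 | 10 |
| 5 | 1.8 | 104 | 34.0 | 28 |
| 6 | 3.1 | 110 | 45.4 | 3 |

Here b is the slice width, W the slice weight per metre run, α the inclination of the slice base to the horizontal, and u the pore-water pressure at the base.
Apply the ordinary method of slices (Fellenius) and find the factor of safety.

FS = 1.92

Ordinary method of slices: FS = Σ[c'·Δl_i + (W_i cosα_i − u_i·Δl_i)·tanφ'] / Σ W_i sinα_i, with Δl_i = b_i / cosα_i.
Slice 1: Δl = 2.9/cos0.3° = 2.900 m; N'_1 = 48·cos0.3° − 2·2.900 = 42.2; c'Δl = 49.88; W sinα = 0.3
Slice 2: Δl = 2.2/cos9.5° = 2.231 m; N'_2 = 87·cos9.5° − 10·2.231 = 63.5; c'Δl = 38.37; W sinα = 14.4
Slice 3: Δl = 2.8/cos18.8° = 2.958 m; N'_3 = 151·cos18.8° − 8·2.958 = 119.3; c'Δl = 50.87; W sinα = 48.7
Slice 4: Δl = 1.5/cos27.1° = 1.685 m; N'_4 = 88·cos27.1° − 10·1.685 = 61.5; c'Δl = 28.98; W sinα = 40.1
Slice 5: Δl = 1.8/cos34.0° = 2.171 m; N'_5 = 104·cos34.0° − 28·2.171 = 25.4; c'Δl = 37.34; W sinα = 58.2
Slice 6: Δl = 3.1/cos45.4° = 4.415 m; N'_6 = 110·cos45.4° − 3·4.415 = 64.0; c'Δl = 75.94; W sinα = 78.3
Σc'Δl = 281.4 kN/m; ΣN' = 375.9 kN/m; ΣW sinα = 239.8 kN/m
Resisting = 281.4 + 375.9·tan25.6° = 281.4 + 180.1 = 461.5 kN/m
FS = 461.5 / 239.8 = 1.924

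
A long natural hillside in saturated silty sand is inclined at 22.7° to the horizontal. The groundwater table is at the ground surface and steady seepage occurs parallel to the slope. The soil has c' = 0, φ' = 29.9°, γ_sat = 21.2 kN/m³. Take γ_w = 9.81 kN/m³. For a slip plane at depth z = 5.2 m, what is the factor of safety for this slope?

With seepage parallel to the slope and the water table at the surface, the effective normal stress on the slip plane uses the buoyant unit weight γ' = γ_sat − γ_w while the driving shear stress uses γ_sat:
FS = [c' + γ' z cos²β tanφ'] / [γ_sat z sinβ cosβ]
(For c' = 0 this reduces to FS = (γ'/γ_sat)·tanφ'/tanβ.)
γ' = 21.2 − 9.81 = 11.39 kN/m³
Numerator = 0.0 + 11.39·5.2·cos²22.7°·tan29.9° = 0.0 + 11.39·5.2·0.8511·0.5750 = 28.986 kPa
Denominator = 21.2·5.2·sin22.7°·cos22.7° = 21.2·5.2·0.3859·0.9225 = 39.247 kPa
FS = 28.986 / 39.247 = 0.739

FS = 0.74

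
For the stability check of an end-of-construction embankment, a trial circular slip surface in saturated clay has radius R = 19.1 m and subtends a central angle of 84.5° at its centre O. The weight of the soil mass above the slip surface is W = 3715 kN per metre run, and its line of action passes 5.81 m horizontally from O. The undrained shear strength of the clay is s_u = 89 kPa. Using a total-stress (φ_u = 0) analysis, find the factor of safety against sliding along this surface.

Taking moments about the centre O, the resisting moment is provided by the undrained shear strength acting along the arc:
Arc length L_a = R·θ = 19.1·(84.5°·π/180) = 19.1·1.4748 = 28.17 m
M_R = s_u·L_a·R = 89·28.17·19.1 = 47884.0 kN·m/m
M_D = W·d = 3715·5.81 = 21584.1 kN·m/m
FS = M_R / M_D = 47884.0 / 21584.1 = 2.218

FS = 2.22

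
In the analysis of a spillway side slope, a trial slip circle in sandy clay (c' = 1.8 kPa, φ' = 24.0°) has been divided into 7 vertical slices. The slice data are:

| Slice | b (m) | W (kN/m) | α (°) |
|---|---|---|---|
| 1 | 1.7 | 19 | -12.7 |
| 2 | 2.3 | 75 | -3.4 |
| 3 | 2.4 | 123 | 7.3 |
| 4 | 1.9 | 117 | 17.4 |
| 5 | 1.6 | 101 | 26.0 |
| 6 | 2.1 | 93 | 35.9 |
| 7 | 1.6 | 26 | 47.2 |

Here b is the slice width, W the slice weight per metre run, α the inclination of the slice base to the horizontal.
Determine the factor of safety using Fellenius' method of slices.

Ordinary method of slices: FS = Σ[c'·Δl_i + (W_i cosα_i)·tanφ'] / Σ W_i sinα_i, with Δl_i = b_i / cosα_i.
Slice 1: Δl = 1.7/cos(-12.7°) = 1.743 m; N'_1 = 19·cos(-12.7°) = 18.5; c'Δl = 3.14; W sinα = -4.2
Slice 2: Δl = 2.3/cos(-3.4°) = 2.304 m; N'_2 = 75·cos(-3.4°) = 74.9; c'Δl = 4.15; W sinα = -4.4
Slice 3: Δl = 2.4/cos7.3° = 2.420 m; N'_3 = 123·cos7.3° = 122.0; c'Δl = 4.36; W sinα = 15.6
Slice 4: Δl = 1.9/cos17.4° = 1.991 m; N'_4 = 117·cos17.4° = 111.6; c'Δl = 3.58; W sinα = 35.0
Slice 5: Δl = 1.6/cos26.0° = 1.780 m; N'_5 = 101·cos26.0° = 90.8; c'Δl = 3.20; W sinα = 44.3
Slice 6: Δl = 2.1/cos35.9° = 2.592 m; N'_6 = 93·cos35.9° = 75.3; c'Δl = 4.67; W sinα = 54.5
Slice 7: Δl = 1.6/cos47.2° = 2.355 m; N'_7 = 26·cos47.2° = 17.7; c'Δl = 4.24; W sinα = 19.1
Σc'Δl = 27.3 kN/m; ΣN' = 510.8 kN/m; ΣW sinα = 159.9 kN/m
Resisting = 27.3 + 510.8·tan24.0° = 27.3 + 227.4 = 254.8 kN/m
FS = 254.8 / 159.9 = 1.594

FS = 1.59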